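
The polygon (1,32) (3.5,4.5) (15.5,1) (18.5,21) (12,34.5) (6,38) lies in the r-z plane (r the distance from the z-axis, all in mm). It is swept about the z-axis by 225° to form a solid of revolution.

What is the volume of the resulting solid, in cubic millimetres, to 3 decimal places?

Profile (r,z), 6 vertices: (1,32) (3.5,4.5) (15.5,1) (18.5,21) (12,34.5) (6,38)
edge 0: (1,32)→(3.5,4.5)  cross = 1·4.5 − 3.5·32 = -107.5000; (r_i+r_j)·cross = 4.5·-107.5000 = -483.7500
edge 1: (3.5,4.5)→(15.5,1)  cross = 3.5·1 − 15.5·4.5 = -66.2500; (r_i+r_j)·cross = 19·-66.2500 = -1258.7500
edge 2: (15.5,1)→(18.5,21)  cross = 15.5·21 − 18.5·1 = 307.0000; (r_i+r_j)·cross = 34·307.0000 = 10438.0000
edge 3: (18.5,21)→(12,34.5)  cross = 18.5·34.5 − 12·21 = 386.2500; (r_i+r_j)·cross = 30.5·386.2500 = 11780.6250
edge 4: (12,34.5)→(6,38)  cross = 12·38 − 6·34.5 = 249.0000; (r_i+r_j)·cross = 18·249.0000 = 4482.0000
edge 5: (6,38)→(1,32)  cross = 6·32 − 1·38 = 154.0000; (r_i+r_j)·cross = 7·154.0000 = 1078.0000
Σcross = 922.5000 → A = |Σcross|/2 = 461.2500 mm²
Σ(r_i+r_j)·cross = 26036.1250 → first moment M = |Σ|/6 = 4339.3542
R_c = M/A = 4339.3542/461.2500 = 9.4078 mm
θ = 225° = 3.926991 rad
V = θ·R_c·A = 3.926991·9.4078·461.2500 = 17040.604 mm³

Volume = 17040.604 mm³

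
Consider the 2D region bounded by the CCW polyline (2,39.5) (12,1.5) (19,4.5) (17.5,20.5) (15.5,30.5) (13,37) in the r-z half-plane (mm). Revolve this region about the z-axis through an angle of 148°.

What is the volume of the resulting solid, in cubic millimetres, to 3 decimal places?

Volume = 10463.172 mm³

Profile (r,z), 6 vertices: (2,39.5) (12,1.5) (19,4.5) (17.5,20.5) (15.5,30.5) (13,37)
edge 0: (2,39.5)→(12,1.5)  cross = 2·1.5 − 12·39.5 = -471.0000; (r_i+r_j)·cross = 14·-471.0000 = -6594.0000
edge 1: (12,1.5)→(19,4.5)  cross = 12·4.5 − 19·1.5 = 25.5000; (r_i+r_j)·cross = 31·25.5000 = 790.5000
edge 2: (19,4.5)→(17.5,20.5)  cross = 19·20.5 − 17.5·4.5 = 310.7500; (r_i+r_j)·cross = 36.5·310.7500 = 11342.3750
edge 3: (17.5,20.5)→(15.5,30.5)  cross = 17.5·30.5 − 15.5·20.5 = 216.0000; (r_i+r_j)·cross = 33·216.0000 = 7128.0000
edge 4: (15.5,30.5)→(13,37)  cross = 15.5·37 − 13·30.5 = 177.0000; (r_i+r_j)·cross = 28.5·177.0000 = 5044.5000
edge 5: (13,37)→(2,39.5)  cross = 13·39.5 − 2·37 = 439.5000; (r_i+r_j)·cross = 15·439.5000 = 6592.5000
Σcross = 697.7500 → A = |Σcross|/2 = 348.8750 mm²
Σ(r_i+r_j)·cross = 24303.8750 → first moment M = |Σ|/6 = 4050.6458
R_c = M/A = 4050.6458/348.8750 = 11.6106 mm
θ = 148° = 2.583087 rad
V = θ·R_c·A = 2.583087·11.6106·348.8750 = 10463.172 mm³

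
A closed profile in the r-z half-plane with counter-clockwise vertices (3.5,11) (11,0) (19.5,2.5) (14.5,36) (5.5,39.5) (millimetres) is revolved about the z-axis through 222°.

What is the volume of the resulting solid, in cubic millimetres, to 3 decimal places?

Profile (r,z), 5 vertices: (3.5,11) (11,0) (19.5,2.5) (14.5,36) (5.5,39.5)
edge 0: (3.5,11)→(11,0)  cross = 3.5·0 − 11·11 = -121.0000; (r_i+r_j)·cross = 14.5·-121.0000 = -1754.5000
edge 1: (11,0)→(19.5,2.5)  cross = 11·2.5 − 19.5·0 = 27.5000; (r_i+r_j)·cross = 30.5·27.5000 = 838.7500
edge 2: (19.5,2.5)→(14.5,36)  cross = 19.5·36 − 14.5·2.5 = 665.7500; (r_i+r_j)·cross = 34·665.7500 = 22635.5000
edge 3: (14.5,36)→(5.5,39.5)  cross = 14.5·39.5 − 5.5·36 = 374.7500; (r_i+r_j)·cross = 20·374.7500 = 7495.0000
edge 4: (5.5,39.5)→(3.5,11)  cross = 5.5·11 − 3.5·39.5 = -77.7500; (r_i+r_j)·cross = 9·-77.7500 = -699.7500
Σcross = 869.2500 → A = |Σcross|/2 = 434.6250 mm²
Σ(r_i+r_j)·cross = 28515.0000 → first moment M = |Σ|/6 = 4752.5000
R_c = M/A = 4752.5000/434.6250 = 10.9347 mm
θ = 222° = 3.874631 rad
V = θ·R_c·A = 3.874631·10.9347·434.6250 = 18414.184 mm³

Volume = 18414.184 mm³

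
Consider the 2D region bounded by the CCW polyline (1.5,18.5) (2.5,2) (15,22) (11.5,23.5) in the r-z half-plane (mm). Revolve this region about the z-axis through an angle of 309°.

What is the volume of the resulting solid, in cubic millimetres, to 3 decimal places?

Profile (r,z), 4 vertices: (1.5,18.5) (2.5,2) (15,22) (11.5,23.5)
edge 0: (1.5,18.5)→(2.5,2)  cross = 1.5·2 − 2.5·18.5 = -43.2500; (r_i+r_j)·cross = 4·-43.2500 = -173.0000
edge 1: (2.5,2)→(15,22)  cross = 2.5·22 − 15·2 = 25.0000; (r_i+r_j)·cross = 17.5·25.0000 = 437.5000
edge 2: (15,22)→(11.5,23.5)  cross = 15·23.5 − 11.5·22 = 99.5000; (r_i+r_j)·cross = 26.5·99.5000 = 2636.7500
edge 3: (11.5,23.5)→(1.5,18.5)  cross = 11.5·18.5 − 1.5·23.5 = 177.5000; (r_i+r_j)·cross = 13·177.5000 = 2307.5000
Σcross = 258.7500 → A = |Σcross|/2 = 129.3750 mm²
Σ(r_i+r_j)·cross = 5208.7500 → first moment M = |Σ|/6 = 868.1250
R_c = M/A = 868.1250/129.3750 = 6.7101 mm
θ = 309° = 5.393067 rad
V = θ·R_c·A = 5.393067·6.7101·129.3750 = 4681.857 mm³

Volume = 4681.857 mm³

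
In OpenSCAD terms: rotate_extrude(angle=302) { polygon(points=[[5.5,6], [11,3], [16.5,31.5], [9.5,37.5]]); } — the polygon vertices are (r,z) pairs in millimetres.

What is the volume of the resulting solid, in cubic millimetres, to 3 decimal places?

Volume = 11788.355 mm³

Profile (r,z), 4 vertices: (5.5,6) (11,3) (16.5,31.5) (9.5,37.5)
edge 0: (5.5,6)→(11,3)  cross = 5.5·3 − 11·6 = -49.5000; (r_i+r_j)·cross = 16.5·-49.5000 = -816.7500
edge 1: (11,3)→(16.5,31.5)  cross = 11·31.5 − 16.5·3 = 297.0000; (r_i+r_j)·cross = 27.5·297.0000 = 8167.5000
edge 2: (16.5,31.5)→(9.5,37.5)  cross = 16.5·37.5 − 9.5·31.5 = 319.5000; (r_i+r_j)·cross = 26·319.5000 = 8307.0000
edge 3: (9.5,37.5)→(5.5,6)  cross = 9.5·6 − 5.5·37.5 = -149.2500; (r_i+r_j)·cross = 15·-149.2500 = -2238.7500
Σcross = 417.7500 → A = |Σcross|/2 = 208.8750 mm²
Σ(r_i+r_j)·cross = 13419.0000 → first moment M = |Σ|/6 = 2236.5000
R_c = M/A = 2236.5000/208.8750 = 10.7074 mm
θ = 302° = 5.270894 rad
V = θ·R_c·A = 5.270894·10.7074·208.8750 = 11788.355 mm³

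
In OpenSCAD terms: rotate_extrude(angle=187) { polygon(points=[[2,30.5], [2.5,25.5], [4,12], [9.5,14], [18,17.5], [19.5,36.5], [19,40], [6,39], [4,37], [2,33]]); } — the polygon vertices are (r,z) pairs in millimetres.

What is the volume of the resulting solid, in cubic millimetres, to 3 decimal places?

Volume = 13577.877 mm³

Profile (r,z), 10 vertices: (2,30.5) (2.5,25.5) (4,12) (9.5,14) (18,17.5) (19.5,36.5) (19,40) (6,39) (4,37) (2,33)
edge 0: (2,30.5)→(2.5,25.5)  cross = 2·25.5 − 2.5·30.5 = -25.2500; (r_i+r_j)·cross = 4.5·-25.2500 = -113.6250
edge 1: (2.5,25.5)→(4,12)  cross = 2.5·12 − 4·25.5 = -72.0000; (r_i+r_j)·cross = 6.5·-72.0000 = -468.0000
edge 2: (4,12)→(9.5,14)  cross = 4·14 − 9.5·12 = -58.0000; (r_i+r_j)·cross = 13.5·-58.0000 = -783.0000
edge 3: (9.5,14)→(18,17.5)  cross = 9.5·17.5 − 18·14 = -85.7500; (r_i+r_j)·cross = 27.5·-85.7500 = -2358.1250
edge 4: (18,17.5)→(19.5,36.5)  cross = 18·36.5 − 19.5·17.5 = 315.7500; (r_i+r_j)·cross = 37.5·315.7500 = 11840.6250
edge 5: (19.5,36.5)→(19,40)  cross = 19.5·40 − 19·36.5 = 86.5000; (r_i+r_j)·cross = 38.5·86.5000 = 3330.2500
edge 6: (19,40)→(6,39)  cross = 19·39 − 6·40 = 501.0000; (r_i+r_j)·cross = 25·501.0000 = 12525.0000
edge 7: (6,39)→(4,37)  cross = 6·37 − 4·39 = 66.0000; (r_i+r_j)·cross = 10·66.0000 = 660.0000
edge 8: (4,37)→(2,33)  cross = 4·33 − 2·37 = 58.0000; (r_i+r_j)·cross = 6·58.0000 = 348.0000
edge 9: (2,33)→(2,30.5)  cross = 2·30.5 − 2·33 = -5.0000; (r_i+r_j)·cross = 4·-5.0000 = -20.0000
Σcross = 781.2500 → A = |Σcross|/2 = 390.6250 mm²
Σ(r_i+r_j)·cross = 24961.1250 → first moment M = |Σ|/6 = 4160.1875
R_c = M/A = 4160.1875/390.6250 = 10.6501 mm
θ = 187° = 3.263766 rad
V = θ·R_c·A = 3.263766·10.6501·390.6250 = 13577.877 mm³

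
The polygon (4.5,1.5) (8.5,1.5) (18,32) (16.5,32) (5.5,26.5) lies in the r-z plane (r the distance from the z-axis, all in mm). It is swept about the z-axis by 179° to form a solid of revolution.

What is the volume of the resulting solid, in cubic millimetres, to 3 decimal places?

Profile (r,z), 5 vertices: (4.5,1.5) (8.5,1.5) (18,32) (16.5,32) (5.5,26.5)
edge 0: (4.5,1.5)→(8.5,1.5)  cross = 4.5·1.5 − 8.5·1.5 = -6.0000; (r_i+r_j)·cross = 13·-6.0000 = -78.0000
edge 1: (8.5,1.5)→(18,32)  cross = 8.5·32 − 18·1.5 = 245.0000; (r_i+r_j)·cross = 26.5·245.0000 = 6492.5000
edge 2: (18,32)→(16.5,32)  cross = 18·32 − 16.5·32 = 48.0000; (r_i+r_j)·cross = 34.5·48.0000 = 1656.0000
edge 3: (16.5,32)→(5.5,26.5)  cross = 16.5·26.5 − 5.5·32 = 261.2500; (r_i+r_j)·cross = 22·261.2500 = 5747.5000
edge 4: (5.5,26.5)→(4.5,1.5)  cross = 5.5·1.5 − 4.5·26.5 = -111.0000; (r_i+r_j)·cross = 10·-111.0000 = -1110.0000
Σcross = 437.2500 → A = |Σcross|/2 = 218.6250 mm²
Σ(r_i+r_j)·cross = 12708.0000 → first moment M = |Σ|/6 = 2118.0000
R_c = M/A = 2118.0000/218.6250 = 9.6878 mm
θ = 179° = 3.124139 rad
V = θ·R_c·A = 3.124139·9.6878·218.6250 = 6616.927 mm³

Volume = 6616.927 mm³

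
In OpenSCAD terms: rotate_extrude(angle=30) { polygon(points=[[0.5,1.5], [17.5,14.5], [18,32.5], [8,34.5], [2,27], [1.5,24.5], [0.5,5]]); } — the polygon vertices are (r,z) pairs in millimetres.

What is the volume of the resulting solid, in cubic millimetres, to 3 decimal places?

Profile (r,z), 7 vertices: (0.5,1.5) (17.5,14.5) (18,32.5) (8,34.5) (2,27) (1.5,24.5) (0.5,5)
edge 0: (0.5,1.5)→(17.5,14.5)  cross = 0.5·14.5 − 17.5·1.5 = -19.0000; (r_i+r_j)·cross = 18·-19.0000 = -342.0000
edge 1: (17.5,14.5)→(18,32.5)  cross = 17.5·32.5 − 18·14.5 = 307.7500; (r_i+r_j)·cross = 35.5·307.7500 = 10925.1250
edge 2: (18,32.5)→(8,34.5)  cross = 18·34.5 − 8·32.5 = 361.0000; (r_i+r_j)·cross = 26·361.0000 = 9386.0000
edge 3: (8,34.5)→(2,27)  cross = 8·27 − 2·34.5 = 147.0000; (r_i+r_j)·cross = 10·147.0000 = 1470.0000
edge 4: (2,27)→(1.5,24.5)  cross = 2·24.5 − 1.5·27 = 8.5000; (r_i+r_j)·cross = 3.5·8.5000 = 29.7500
edge 5: (1.5,24.5)→(0.5,5)  cross = 1.5·5 − 0.5·24.5 = -4.7500; (r_i+r_j)·cross = 2·-4.7500 = -9.5000
edge 6: (0.5,5)→(0.5,1.5)  cross = 0.5·1.5 − 0.5·5 = -1.7500; (r_i+r_j)·cross = 1·-1.7500 = -1.7500
Σcross = 798.7500 → A = |Σcross|/2 = 399.3750 mm²
Σ(r_i+r_j)·cross = 21457.6250 → first moment M = |Σ|/6 = 3576.2708
R_c = M/A = 3576.2708/399.3750 = 8.9547 mm
θ = 30° = 0.523599 rad
V = θ·R_c·A = 0.523599·8.9547·399.3750 = 1872.531 mm³

Volume = 1872.531 mm³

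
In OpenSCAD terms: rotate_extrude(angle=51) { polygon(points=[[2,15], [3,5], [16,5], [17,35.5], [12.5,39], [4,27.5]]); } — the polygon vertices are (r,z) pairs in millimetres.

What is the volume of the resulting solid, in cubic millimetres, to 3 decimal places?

Profile (r,z), 6 vertices: (2,15) (3,5) (16,5) (17,35.5) (12.5,39) (4,27.5)
edge 0: (2,15)→(3,5)  cross = 2·5 − 3·15 = -35.0000; (r_i+r_j)·cross = 5·-35.0000 = -175.0000
edge 1: (3,5)→(16,5)  cross = 3·5 − 16·5 = -65.0000; (r_i+r_j)·cross = 19·-65.0000 = -1235.0000
edge 2: (16,5)→(17,35.5)  cross = 16·35.5 − 17·5 = 483.0000; (r_i+r_j)·cross = 33·483.0000 = 15939.0000
edge 3: (17,35.5)→(12.5,39)  cross = 17·39 − 12.5·35.5 = 219.2500; (r_i+r_j)·cross = 29.5·219.2500 = 6467.8750
edge 4: (12.5,39)→(4,27.5)  cross = 12.5·27.5 − 4·39 = 187.7500; (r_i+r_j)·cross = 16.5·187.7500 = 3097.8750
edge 5: (4,27.5)→(2,15)  cross = 4·15 − 2·27.5 = 5.0000; (r_i+r_j)·cross = 6·5.0000 = 30.0000
Σcross = 795.0000 → A = |Σcross|/2 = 397.5000 mm²
Σ(r_i+r_j)·cross = 24124.7500 → first moment M = |Σ|/6 = 4020.7917
R_c = M/A = 4020.7917/397.5000 = 10.1152 mm
θ = 51° = 0.890118 rad
V = θ·R_c·A = 0.890118·10.1152·397.5000 = 3578.979 mm³

Volume = 3578.979 mm³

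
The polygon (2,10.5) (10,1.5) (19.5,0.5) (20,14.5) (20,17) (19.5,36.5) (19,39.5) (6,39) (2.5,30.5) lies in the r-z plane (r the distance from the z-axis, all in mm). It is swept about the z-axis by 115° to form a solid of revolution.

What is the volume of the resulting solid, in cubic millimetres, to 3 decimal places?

Profile (r,z), 9 vertices: (2,10.5) (10,1.5) (19.5,0.5) (20,14.5) (20,17) (19.5,36.5) (19,39.5) (6,39) (2.5,30.5)
edge 0: (2,10.5)→(10,1.5)  cross = 2·1.5 − 10·10.5 = -102.0000; (r_i+r_j)·cross = 12·-102.0000 = -1224.0000
edge 1: (10,1.5)→(19.5,0.5)  cross = 10·0.5 − 19.5·1.5 = -24.2500; (r_i+r_j)·cross = 29.5·-24.2500 = -715.3750
edge 2: (19.5,0.5)→(20,14.5)  cross = 19.5·14.5 − 20·0.5 = 272.7500; (r_i+r_j)·cross = 39.5·272.7500 = 10773.6250
edge 3: (20,14.5)→(20,17)  cross = 20·17 − 20·14.5 = 50.0000; (r_i+r_j)·cross = 40·50.0000 = 2000.0000
edge 4: (20,17)→(19.5,36.5)  cross = 20·36.5 − 19.5·17 = 398.5000; (r_i+r_j)·cross = 39.5·398.5000 = 15740.7500
edge 5: (19.5,36.5)→(19,39.5)  cross = 19.5·39.5 − 19·36.5 = 76.7500; (r_i+r_j)·cross = 38.5·76.7500 = 2954.8750
edge 6: (19,39.5)→(6,39)  cross = 19·39 − 6·39.5 = 504.0000; (r_i+r_j)·cross = 25·504.0000 = 12600.0000
edge 7: (6,39)→(2.5,30.5)  cross = 6·30.5 − 2.5·39 = 85.5000; (r_i+r_j)·cross = 8.5·85.5000 = 726.7500
edge 8: (2.5,30.5)→(2,10.5)  cross = 2.5·10.5 − 2·30.5 = -34.7500; (r_i+r_j)·cross = 4.5·-34.7500 = -156.3750
Σcross = 1226.5000 → A = |Σcross|/2 = 613.2500 mm²
Σ(r_i+r_j)·cross = 42700.2500 → first moment M = |Σ|/6 = 7116.7083
R_c = M/A = 7116.7083/613.2500 = 11.6049 mm
θ = 115° = 2.007129 rad
V = θ·R_c·A = 2.007129·11.6049·613.2500 = 14284.149 mm³

Volume = 14284.149 mm³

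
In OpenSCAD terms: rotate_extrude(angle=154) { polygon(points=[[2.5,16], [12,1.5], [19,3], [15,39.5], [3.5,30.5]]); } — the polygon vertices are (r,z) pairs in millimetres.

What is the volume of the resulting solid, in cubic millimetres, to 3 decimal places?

Profile (r,z), 5 vertices: (2.5,16) (12,1.5) (19,3) (15,39.5) (3.5,30.5)
edge 0: (2.5,16)→(12,1.5)  cross = 2.5·1.5 − 12·16 = -188.2500; (r_i+r_j)·cross = 14.5·-188.2500 = -2729.6250
edge 1: (12,1.5)→(19,3)  cross = 12·3 − 19·1.5 = 7.5000; (r_i+r_j)·cross = 31·7.5000 = 232.5000
edge 2: (19,3)→(15,39.5)  cross = 19·39.5 − 15·3 = 705.5000; (r_i+r_j)·cross = 34·705.5000 = 23987.0000
edge 3: (15,39.5)→(3.5,30.5)  cross = 15·30.5 − 3.5·39.5 = 319.2500; (r_i+r_j)·cross = 18.5·319.2500 = 5906.1250
edge 4: (3.5,30.5)→(2.5,16)  cross = 3.5·16 − 2.5·30.5 = -20.2500; (r_i+r_j)·cross = 6·-20.2500 = -121.5000
Σcross = 823.7500 → A = |Σcross|/2 = 411.8750 mm²
Σ(r_i+r_j)·cross = 27274.5000 → first moment M = |Σ|/6 = 4545.7500
R_c = M/A = 4545.7500/411.8750 = 11.0367 mm
θ = 154° = 2.687807 rad
V = θ·R_c·A = 2.687807·11.0367·411.8750 = 12218.099 mm³

Volume = 12218.099 mm³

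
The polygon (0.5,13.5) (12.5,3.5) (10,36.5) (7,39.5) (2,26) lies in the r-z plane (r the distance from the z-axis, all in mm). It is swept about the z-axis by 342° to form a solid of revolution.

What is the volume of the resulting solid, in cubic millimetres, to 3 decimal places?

Profile (r,z), 5 vertices: (0.5,13.5) (12.5,3.5) (10,36.5) (7,39.5) (2,26)
edge 0: (0.5,13.5)→(12.5,3.5)  cross = 0.5·3.5 − 12.5·13.5 = -167.0000; (r_i+r_j)·cross = 13·-167.0000 = -2171.0000
edge 1: (12.5,3.5)→(10,36.5)  cross = 12.5·36.5 − 10·3.5 = 421.2500; (r_i+r_j)·cross = 22.5·421.2500 = 9478.1250
edge 2: (10,36.5)→(7,39.5)  cross = 10·39.5 − 7·36.5 = 139.5000; (r_i+r_j)·cross = 17·139.5000 = 2371.5000
edge 3: (7,39.5)→(2,26)  cross = 7·26 − 2·39.5 = 103.0000; (r_i+r_j)·cross = 9·103.0000 = 927.0000
edge 4: (2,26)→(0.5,13.5)  cross = 2·13.5 − 0.5·26 = 14.0000; (r_i+r_j)·cross = 2.5·14.0000 = 35.0000
Σcross = 510.7500 → A = |Σcross|/2 = 255.3750 mm²
Σ(r_i+r_j)·cross = 10640.6250 → first moment M = |Σ|/6 = 1773.4375
R_c = M/A = 1773.4375/255.3750 = 6.9444 mm
θ = 342° = 5.969026 rad
V = θ·R_c·A = 5.969026·6.9444·255.3750 = 10585.695 mm³

Volume = 10585.695 mm³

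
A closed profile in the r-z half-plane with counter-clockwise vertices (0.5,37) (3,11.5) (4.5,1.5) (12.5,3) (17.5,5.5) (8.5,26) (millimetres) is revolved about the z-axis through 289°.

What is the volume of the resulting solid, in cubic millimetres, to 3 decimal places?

Volume = 10931.612 mm³

Profile (r,z), 6 vertices: (0.5,37) (3,11.5) (4.5,1.5) (12.5,3) (17.5,5.5) (8.5,26)
edge 0: (0.5,37)→(3,11.5)  cross = 0.5·11.5 − 3·37 = -105.2500; (r_i+r_j)·cross = 3.5·-105.2500 = -368.3750
edge 1: (3,11.5)→(4.5,1.5)  cross = 3·1.5 − 4.5·11.5 = -47.2500; (r_i+r_j)·cross = 7.5·-47.2500 = -354.3750
edge 2: (4.5,1.5)→(12.5,3)  cross = 4.5·3 − 12.5·1.5 = -5.2500; (r_i+r_j)·cross = 17·-5.2500 = -89.2500
edge 3: (12.5,3)→(17.5,5.5)  cross = 12.5·5.5 − 17.5·3 = 16.2500; (r_i+r_j)·cross = 30·16.2500 = 487.5000
edge 4: (17.5,5.5)→(8.5,26)  cross = 17.5·26 − 8.5·5.5 = 408.2500; (r_i+r_j)·cross = 26·408.2500 = 10614.5000
edge 5: (8.5,26)→(0.5,37)  cross = 8.5·37 − 0.5·26 = 301.5000; (r_i+r_j)·cross = 9·301.5000 = 2713.5000
Σcross = 568.2500 → A = |Σcross|/2 = 284.1250 mm²
Σ(r_i+r_j)·cross = 13003.5000 → first moment M = |Σ|/6 = 2167.2500
R_c = M/A = 2167.2500/284.1250 = 7.6278 mm
θ = 289° = 5.044002 rad
V = θ·R_c·A = 5.044002·7.6278·284.1250 = 10931.612 mm³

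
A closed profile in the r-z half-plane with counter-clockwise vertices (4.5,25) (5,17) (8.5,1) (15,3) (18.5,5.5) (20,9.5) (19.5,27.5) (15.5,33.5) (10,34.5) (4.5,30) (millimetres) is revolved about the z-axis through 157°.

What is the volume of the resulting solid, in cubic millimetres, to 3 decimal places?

Volume = 14011.958 mm³

Profile (r,z), 10 vertices: (4.5,25) (5,17) (8.5,1) (15,3) (18.5,5.5) (20,9.5) (19.5,27.5) (15.5,33.5) (10,34.5) (4.5,30)
edge 0: (4.5,25)→(5,17)  cross = 4.5·17 − 5·25 = -48.5000; (r_i+r_j)·cross = 9.5·-48.5000 = -460.7500
edge 1: (5,17)→(8.5,1)  cross = 5·1 − 8.5·17 = -139.5000; (r_i+r_j)·cross = 13.5·-139.5000 = -1883.2500
edge 2: (8.5,1)→(15,3)  cross = 8.5·3 − 15·1 = 10.5000; (r_i+r_j)·cross = 23.5·10.5000 = 246.7500
edge 3: (15,3)→(18.5,5.5)  cross = 15·5.5 − 18.5·3 = 27.0000; (r_i+r_j)·cross = 33.5·27.0000 = 904.5000
edge 4: (18.5,5.5)→(20,9.5)  cross = 18.5·9.5 − 20·5.5 = 65.7500; (r_i+r_j)·cross = 38.5·65.7500 = 2531.3750
edge 5: (20,9.5)→(19.5,27.5)  cross = 20·27.5 − 19.5·9.5 = 364.7500; (r_i+r_j)·cross = 39.5·364.7500 = 14407.6250
edge 6: (19.5,27.5)→(15.5,33.5)  cross = 19.5·33.5 − 15.5·27.5 = 227.0000; (r_i+r_j)·cross = 35·227.0000 = 7945.0000
edge 7: (15.5,33.5)→(10,34.5)  cross = 15.5·34.5 − 10·33.5 = 199.7500; (r_i+r_j)·cross = 25.5·199.7500 = 5093.6250
edge 8: (10,34.5)→(4.5,30)  cross = 10·30 − 4.5·34.5 = 144.7500; (r_i+r_j)·cross = 14.5·144.7500 = 2098.8750
edge 9: (4.5,30)→(4.5,25)  cross = 4.5·25 − 4.5·30 = -22.5000; (r_i+r_j)·cross = 9·-22.5000 = -202.5000
Σcross = 829.0000 → A = |Σcross|/2 = 414.5000 mm²
Σ(r_i+r_j)·cross = 30681.2500 → first moment M = |Σ|/6 = 5113.5417
R_c = M/A = 5113.5417/414.5000 = 12.3367 mm
θ = 157° = 2.740167 rad
V = θ·R_c·A = 2.740167·12.3367·414.5000 = 14011.958 mm³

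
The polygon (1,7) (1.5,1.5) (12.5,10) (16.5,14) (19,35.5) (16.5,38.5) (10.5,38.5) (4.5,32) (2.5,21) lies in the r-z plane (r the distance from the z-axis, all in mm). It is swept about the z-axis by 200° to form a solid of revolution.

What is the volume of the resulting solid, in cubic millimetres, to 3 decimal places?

Volume = 14839.807 mm³

Profile (r,z), 9 vertices: (1,7) (1.5,1.5) (12.5,10) (16.5,14) (19,35.5) (16.5,38.5) (10.5,38.5) (4.5,32) (2.5,21)
edge 0: (1,7)→(1.5,1.5)  cross = 1·1.5 − 1.5·7 = -9.0000; (r_i+r_j)·cross = 2.5·-9.0000 = -22.5000
edge 1: (1.5,1.5)→(12.5,10)  cross = 1.5·10 − 12.5·1.5 = -3.7500; (r_i+r_j)·cross = 14·-3.7500 = -52.5000
edge 2: (12.5,10)→(16.5,14)  cross = 12.5·14 − 16.5·10 = 10.0000; (r_i+r_j)·cross = 29·10.0000 = 290.0000
edge 3: (16.5,14)→(19,35.5)  cross = 16.5·35.5 − 19·14 = 319.7500; (r_i+r_j)·cross = 35.5·319.7500 = 11351.1250
edge 4: (19,35.5)→(16.5,38.5)  cross = 19·38.5 − 16.5·35.5 = 145.7500; (r_i+r_j)·cross = 35.5·145.7500 = 5174.1250
edge 5: (16.5,38.5)→(10.5,38.5)  cross = 16.5·38.5 − 10.5·38.5 = 231.0000; (r_i+r_j)·cross = 27·231.0000 = 6237.0000
edge 6: (10.5,38.5)→(4.5,32)  cross = 10.5·32 − 4.5·38.5 = 162.7500; (r_i+r_j)·cross = 15·162.7500 = 2441.2500
edge 7: (4.5,32)→(2.5,21)  cross = 4.5·21 − 2.5·32 = 14.5000; (r_i+r_j)·cross = 7·14.5000 = 101.5000
edge 8: (2.5,21)→(1,7)  cross = 2.5·7 − 1·21 = -3.5000; (r_i+r_j)·cross = 3.5·-3.5000 = -12.2500
Σcross = 867.5000 → A = |Σcross|/2 = 433.7500 mm²
Σ(r_i+r_j)·cross = 25507.7500 → first moment M = |Σ|/6 = 4251.2917
R_c = M/A = 4251.2917/433.7500 = 9.8012 mm
θ = 200° = 3.490659 rad
V = θ·R_c·A = 3.490659·9.8012·433.7500 = 14839.807 mm³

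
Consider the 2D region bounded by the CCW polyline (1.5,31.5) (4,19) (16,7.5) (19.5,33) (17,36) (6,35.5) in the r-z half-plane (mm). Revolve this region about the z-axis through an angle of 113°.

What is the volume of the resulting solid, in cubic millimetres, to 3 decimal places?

Volume = 7432.976 mm³

Profile (r,z), 6 vertices: (1.5,31.5) (4,19) (16,7.5) (19.5,33) (17,36) (6,35.5)
edge 0: (1.5,31.5)→(4,19)  cross = 1.5·19 − 4·31.5 = -97.5000; (r_i+r_j)·cross = 5.5·-97.5000 = -536.2500
edge 1: (4,19)→(16,7.5)  cross = 4·7.5 − 16·19 = -274.0000; (r_i+r_j)·cross = 20·-274.0000 = -5480.0000
edge 2: (16,7.5)→(19.5,33)  cross = 16·33 − 19.5·7.5 = 381.7500; (r_i+r_j)·cross = 35.5·381.7500 = 13552.1250
edge 3: (19.5,33)→(17,36)  cross = 19.5·36 − 17·33 = 141.0000; (r_i+r_j)·cross = 36.5·141.0000 = 5146.5000
edge 4: (17,36)→(6,35.5)  cross = 17·35.5 − 6·36 = 387.5000; (r_i+r_j)·cross = 23·387.5000 = 8912.5000
edge 5: (6,35.5)→(1.5,31.5)  cross = 6·31.5 − 1.5·35.5 = 135.7500; (r_i+r_j)·cross = 7.5·135.7500 = 1018.1250
Σcross = 674.5000 → A = |Σcross|/2 = 337.2500 mm²
Σ(r_i+r_j)·cross = 22613.0000 → first moment M = |Σ|/6 = 3768.8333
R_c = M/A = 3768.8333/337.2500 = 11.1752 mm
θ = 113° = 1.972222 rad
V = θ·R_c·A = 1.972222·11.1752·337.2500 = 7432.976 mm³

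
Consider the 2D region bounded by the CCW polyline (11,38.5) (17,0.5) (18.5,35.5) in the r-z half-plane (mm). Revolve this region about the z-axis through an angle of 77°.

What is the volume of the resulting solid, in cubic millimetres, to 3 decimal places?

Profile (r,z), 3 vertices: (11,38.5) (17,0.5) (18.5,35.5)
edge 0: (11,38.5)→(17,0.5)  cross = 11·0.5 − 17·38.5 = -649.0000; (r_i+r_j)·cross = 28·-649.0000 = -18172.0000
edge 1: (17,0.5)→(18.5,35.5)  cross = 17·35.5 − 18.5·0.5 = 594.2500; (r_i+r_j)·cross = 35.5·594.2500 = 21095.8750
edge 2: (18.5,35.5)→(11,38.5)  cross = 18.5·38.5 − 11·35.5 = 321.7500; (r_i+r_j)·cross = 29.5·321.7500 = 9491.6250
Σcross = 267.0000 → A = |Σcross|/2 = 133.5000 mm²
Σ(r_i+r_j)·cross = 12415.5000 → first moment M = |Σ|/6 = 2069.2500
R_c = M/A = 2069.2500/133.5000 = 15.5000 mm
θ = 77° = 1.343904 rad
V = θ·R_c·A = 1.343904·15.5000·133.5000 = 2780.872 mm³

Volume = 2780.872 mm³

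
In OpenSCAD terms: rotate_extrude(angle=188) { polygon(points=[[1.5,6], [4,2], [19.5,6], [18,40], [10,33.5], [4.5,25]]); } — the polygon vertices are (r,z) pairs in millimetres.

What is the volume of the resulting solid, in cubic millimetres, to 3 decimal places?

Profile (r,z), 6 vertices: (1.5,6) (4,2) (19.5,6) (18,40) (10,33.5) (4.5,25)
edge 0: (1.5,6)→(4,2)  cross = 1.5·2 − 4·6 = -21.0000; (r_i+r_j)·cross = 5.5·-21.0000 = -115.5000
edge 1: (4,2)→(19.5,6)  cross = 4·6 − 19.5·2 = -15.0000; (r_i+r_j)·cross = 23.5·-15.0000 = -352.5000
edge 2: (19.5,6)→(18,40)  cross = 19.5·40 − 18·6 = 672.0000; (r_i+r_j)·cross = 37.5·672.0000 = 25200.0000
edge 3: (18,40)→(10,33.5)  cross = 18·33.5 − 10·40 = 203.0000; (r_i+r_j)·cross = 28·203.0000 = 5684.0000
edge 4: (10,33.5)→(4.5,25)  cross = 10·25 − 4.5·33.5 = 99.2500; (r_i+r_j)·cross = 14.5·99.2500 = 1439.1250
edge 5: (4.5,25)→(1.5,6)  cross = 4.5·6 − 1.5·25 = -10.5000; (r_i+r_j)·cross = 6·-10.5000 = -63.0000
Σcross = 927.7500 → A = |Σcross|/2 = 463.8750 mm²
Σ(r_i+r_j)·cross = 31792.1250 → first moment M = |Σ|/6 = 5298.6875
R_c = M/A = 5298.6875/463.8750 = 11.4227 mm
θ = 188° = 3.281219 rad
V = θ·R_c·A = 3.281219·11.4227·463.8750 = 17386.154 mm³

Volume = 17386.154 mm³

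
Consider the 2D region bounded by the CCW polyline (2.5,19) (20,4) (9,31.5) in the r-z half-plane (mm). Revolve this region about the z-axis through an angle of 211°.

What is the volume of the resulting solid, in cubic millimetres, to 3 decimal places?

Profile (r,z), 3 vertices: (2.5,19) (20,4) (9,31.5)
edge 0: (2.5,19)→(20,4)  cross = 2.5·4 − 20·19 = -370.0000; (r_i+r_j)·cross = 22.5·-370.0000 = -8325.0000
edge 1: (20,4)→(9,31.5)  cross = 20·31.5 − 9·4 = 594.0000; (r_i+r_j)·cross = 29·594.0000 = 17226.0000
edge 2: (9,31.5)→(2.5,19)  cross = 9·19 − 2.5·31.5 = 92.2500; (r_i+r_j)·cross = 11.5·92.2500 = 1060.8750
Σcross = 316.2500 → A = |Σcross|/2 = 158.1250 mm²
Σ(r_i+r_j)·cross = 9961.8750 → first moment M = |Σ|/6 = 1660.3125
R_c = M/A = 1660.3125/158.1250 = 10.5000 mm
θ = 211° = 3.682645 rad
V = θ·R_c·A = 3.682645·10.5000·158.1250 = 6114.341 mm³

Volume = 6114.341 mm³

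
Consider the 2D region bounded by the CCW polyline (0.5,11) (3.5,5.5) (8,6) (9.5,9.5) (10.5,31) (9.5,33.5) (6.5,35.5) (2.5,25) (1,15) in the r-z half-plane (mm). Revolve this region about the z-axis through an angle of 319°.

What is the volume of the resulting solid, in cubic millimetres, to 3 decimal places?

Volume = 7042.782 mm³

Profile (r,z), 9 vertices: (0.5,11) (3.5,5.5) (8,6) (9.5,9.5) (10.5,31) (9.5,33.5) (6.5,35.5) (2.5,25) (1,15)
edge 0: (0.5,11)→(3.5,5.5)  cross = 0.5·5.5 − 3.5·11 = -35.7500; (r_i+r_j)·cross = 4·-35.7500 = -143.0000
edge 1: (3.5,5.5)→(8,6)  cross = 3.5·6 − 8·5.5 = -23.0000; (r_i+r_j)·cross = 11.5·-23.0000 = -264.5000
edge 2: (8,6)→(9.5,9.5)  cross = 8·9.5 − 9.5·6 = 19.0000; (r_i+r_j)·cross = 17.5·19.0000 = 332.5000
edge 3: (9.5,9.5)→(10.5,31)  cross = 9.5·31 − 10.5·9.5 = 194.7500; (r_i+r_j)·cross = 20·194.7500 = 3895.0000
edge 4: (10.5,31)→(9.5,33.5)  cross = 10.5·33.5 − 9.5·31 = 57.2500; (r_i+r_j)·cross = 20·57.2500 = 1145.0000
edge 5: (9.5,33.5)→(6.5,35.5)  cross = 9.5·35.5 − 6.5·33.5 = 119.5000; (r_i+r_j)·cross = 16·119.5000 = 1912.0000
edge 6: (6.5,35.5)→(2.5,25)  cross = 6.5·25 − 2.5·35.5 = 73.7500; (r_i+r_j)·cross = 9·73.7500 = 663.7500
edge 7: (2.5,25)→(1,15)  cross = 2.5·15 − 1·25 = 12.5000; (r_i+r_j)·cross = 3.5·12.5000 = 43.7500
edge 8: (1,15)→(0.5,11)  cross = 1·11 − 0.5·15 = 3.5000; (r_i+r_j)·cross = 1.5·3.5000 = 5.2500
Σcross = 421.5000 → A = |Σcross|/2 = 210.7500 mm²
Σ(r_i+r_j)·cross = 7589.7500 → first moment M = |Σ|/6 = 1264.9583
R_c = M/A = 1264.9583/210.7500 = 6.0022 mm
θ = 319° = 5.567600 rad
V = θ·R_c·A = 5.567600·6.0022·210.7500 = 7042.782 mm³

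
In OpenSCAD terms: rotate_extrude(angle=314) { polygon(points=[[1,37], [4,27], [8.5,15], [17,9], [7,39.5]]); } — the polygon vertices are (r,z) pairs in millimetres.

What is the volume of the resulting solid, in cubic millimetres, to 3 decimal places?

Profile (r,z), 5 vertices: (1,37) (4,27) (8.5,15) (17,9) (7,39.5)
edge 0: (1,37)→(4,27)  cross = 1·27 − 4·37 = -121.0000; (r_i+r_j)·cross = 5·-121.0000 = -605.0000
edge 1: (4,27)→(8.5,15)  cross = 4·15 − 8.5·27 = -169.5000; (r_i+r_j)·cross = 12.5·-169.5000 = -2118.7500
edge 2: (8.5,15)→(17,9)  cross = 8.5·9 − 17·15 = -178.5000; (r_i+r_j)·cross = 25.5·-178.5000 = -4551.7500
edge 3: (17,9)→(7,39.5)  cross = 17·39.5 − 7·9 = 608.5000; (r_i+r_j)·cross = 24·608.5000 = 14604.0000
edge 4: (7,39.5)→(1,37)  cross = 7·37 − 1·39.5 = 219.5000; (r_i+r_j)·cross = 8·219.5000 = 1756.0000
Σcross = 359.0000 → A = |Σcross|/2 = 179.5000 mm²
Σ(r_i+r_j)·cross = 9084.5000 → first moment M = |Σ|/6 = 1514.0833
R_c = M/A = 1514.0833/179.5000 = 8.4350 mm
θ = 314° = 5.480334 rad
V = θ·R_c·A = 5.480334·8.4350·179.5000 = 8297.682 mm³

Volume = 8297.682 mm³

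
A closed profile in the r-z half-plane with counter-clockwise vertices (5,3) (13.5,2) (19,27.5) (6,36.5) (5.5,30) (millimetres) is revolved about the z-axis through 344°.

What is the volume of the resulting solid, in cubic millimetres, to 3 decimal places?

Volume = 21852.814 mm³

Profile (r,z), 5 vertices: (5,3) (13.5,2) (19,27.5) (6,36.5) (5.5,30)
edge 0: (5,3)→(13.5,2)  cross = 5·2 − 13.5·3 = -30.5000; (r_i+r_j)·cross = 18.5·-30.5000 = -564.2500
edge 1: (13.5,2)→(19,27.5)  cross = 13.5·27.5 − 19·2 = 333.2500; (r_i+r_j)·cross = 32.5·333.2500 = 10830.6250
edge 2: (19,27.5)→(6,36.5)  cross = 19·36.5 − 6·27.5 = 528.5000; (r_i+r_j)·cross = 25·528.5000 = 13212.5000
edge 3: (6,36.5)→(5.5,30)  cross = 6·30 − 5.5·36.5 = -20.7500; (r_i+r_j)·cross = 11.5·-20.7500 = -238.6250
edge 4: (5.5,30)→(5,3)  cross = 5.5·3 − 5·30 = -133.5000; (r_i+r_j)·cross = 10.5·-133.5000 = -1401.7500
Σcross = 677.0000 → A = |Σcross|/2 = 338.5000 mm²
Σ(r_i+r_j)·cross = 21838.5000 → first moment M = |Σ|/6 = 3639.7500
R_c = M/A = 3639.7500/338.5000 = 10.7526 mm
θ = 344° = 6.003933 rad
V = θ·R_c·A = 6.003933·10.7526·338.5000 = 21852.814 mm³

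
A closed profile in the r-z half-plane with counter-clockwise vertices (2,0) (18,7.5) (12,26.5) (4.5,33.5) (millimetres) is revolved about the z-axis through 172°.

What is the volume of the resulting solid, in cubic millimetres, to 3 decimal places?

Volume = 8075.227 mm³

Profile (r,z), 4 vertices: (2,0) (18,7.5) (12,26.5) (4.5,33.5)
edge 0: (2,0)→(18,7.5)  cross = 2·7.5 − 18·0 = 15.0000; (r_i+r_j)·cross = 20·15.0000 = 300.0000
edge 1: (18,7.5)→(12,26.5)  cross = 18·26.5 − 12·7.5 = 387.0000; (r_i+r_j)·cross = 30·387.0000 = 11610.0000
edge 2: (12,26.5)→(4.5,33.5)  cross = 12·33.5 − 4.5·26.5 = 282.7500; (r_i+r_j)·cross = 16.5·282.7500 = 4665.3750
edge 3: (4.5,33.5)→(2,0)  cross = 4.5·0 − 2·33.5 = -67.0000; (r_i+r_j)·cross = 6.5·-67.0000 = -435.5000
Σcross = 617.7500 → A = |Σcross|/2 = 308.8750 mm²
Σ(r_i+r_j)·cross = 16139.8750 → first moment M = |Σ|/6 = 2689.9792
R_c = M/A = 2689.9792/308.8750 = 8.7090 mm
θ = 172° = 3.001966 rad
V = θ·R_c·A = 3.001966·8.7090·308.8750 = 8075.227 mm³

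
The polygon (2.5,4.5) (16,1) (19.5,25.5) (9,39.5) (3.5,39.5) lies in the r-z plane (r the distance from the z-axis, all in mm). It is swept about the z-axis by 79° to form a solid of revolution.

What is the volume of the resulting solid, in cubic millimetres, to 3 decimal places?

Profile (r,z), 5 vertices: (2.5,4.5) (16,1) (19.5,25.5) (9,39.5) (3.5,39.5)
edge 0: (2.5,4.5)→(16,1)  cross = 2.5·1 − 16·4.5 = -69.5000; (r_i+r_j)·cross = 18.5·-69.5000 = -1285.7500
edge 1: (16,1)→(19.5,25.5)  cross = 16·25.5 − 19.5·1 = 388.5000; (r_i+r_j)·cross = 35.5·388.5000 = 13791.7500
edge 2: (19.5,25.5)→(9,39.5)  cross = 19.5·39.5 − 9·25.5 = 540.7500; (r_i+r_j)·cross = 28.5·540.7500 = 15411.3750
edge 3: (9,39.5)→(3.5,39.5)  cross = 9·39.5 − 3.5·39.5 = 217.2500; (r_i+r_j)·cross = 12.5·217.2500 = 2715.6250
edge 4: (3.5,39.5)→(2.5,4.5)  cross = 3.5·4.5 − 2.5·39.5 = -83.0000; (r_i+r_j)·cross = 6·-83.0000 = -498.0000
Σcross = 994.0000 → A = |Σcross|/2 = 497.0000 mm²
Σ(r_i+r_j)·cross = 30135.0000 → first moment M = |Σ|/6 = 5022.5000
R_c = M/A = 5022.5000/497.0000 = 10.1056 mm
θ = 79° = 1.378810 rad
V = θ·R_c·A = 1.378810·10.1056·497.0000 = 6925.074 mm³

Volume = 6925.074 mm³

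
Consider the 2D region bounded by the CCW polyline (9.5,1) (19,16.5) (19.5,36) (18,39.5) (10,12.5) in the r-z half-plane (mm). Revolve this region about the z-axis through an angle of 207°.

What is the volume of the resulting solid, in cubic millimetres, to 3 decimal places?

Profile (r,z), 5 vertices: (9.5,1) (19,16.5) (19.5,36) (18,39.5) (10,12.5)
edge 0: (9.5,1)→(19,16.5)  cross = 9.5·16.5 − 19·1 = 137.7500; (r_i+r_j)·cross = 28.5·137.7500 = 3925.8750
edge 1: (19,16.5)→(19.5,36)  cross = 19·36 − 19.5·16.5 = 362.2500; (r_i+r_j)·cross = 38.5·362.2500 = 13946.6250
edge 2: (19.5,36)→(18,39.5)  cross = 19.5·39.5 − 18·36 = 122.2500; (r_i+r_j)·cross = 37.5·122.2500 = 4584.3750
edge 3: (18,39.5)→(10,12.5)  cross = 18·12.5 − 10·39.5 = -170.0000; (r_i+r_j)·cross = 28·-170.0000 = -4760.0000
edge 4: (10,12.5)→(9.5,1)  cross = 10·1 − 9.5·12.5 = -108.7500; (r_i+r_j)·cross = 19.5·-108.7500 = -2120.6250
Σcross = 343.5000 → A = |Σcross|/2 = 171.7500 mm²
Σ(r_i+r_j)·cross = 15576.2500 → first moment M = |Σ|/6 = 2596.0417
R_c = M/A = 2596.0417/171.7500 = 15.1152 mm
θ = 207° = 3.612832 rad
V = θ·R_c·A = 3.612832·15.1152·171.7500 = 9379.061 mm³

Volume = 9379.061 mm³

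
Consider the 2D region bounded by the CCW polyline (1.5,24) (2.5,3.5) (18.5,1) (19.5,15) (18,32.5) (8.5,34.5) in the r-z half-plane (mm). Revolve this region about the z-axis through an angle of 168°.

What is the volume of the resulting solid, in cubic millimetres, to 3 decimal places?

Profile (r,z), 6 vertices: (1.5,24) (2.5,3.5) (18.5,1) (19.5,15) (18,32.5) (8.5,34.5)
edge 0: (1.5,24)→(2.5,3.5)  cross = 1.5·3.5 − 2.5·24 = -54.7500; (r_i+r_j)·cross = 4·-54.7500 = -219.0000
edge 1: (2.5,3.5)→(18.5,1)  cross = 2.5·1 − 18.5·3.5 = -62.2500; (r_i+r_j)·cross = 21·-62.2500 = -1307.2500
edge 2: (18.5,1)→(19.5,15)  cross = 18.5·15 − 19.5·1 = 258.0000; (r_i+r_j)·cross = 38·258.0000 = 9804.0000
edge 3: (19.5,15)→(18,32.5)  cross = 19.5·32.5 − 18·15 = 363.7500; (r_i+r_j)·cross = 37.5·363.7500 = 13640.6250
edge 4: (18,32.5)→(8.5,34.5)  cross = 18·34.5 − 8.5·32.5 = 344.7500; (r_i+r_j)·cross = 26.5·344.7500 = 9135.8750
edge 5: (8.5,34.5)→(1.5,24)  cross = 8.5·24 − 1.5·34.5 = 152.2500; (r_i+r_j)·cross = 10·152.2500 = 1522.5000
Σcross = 1001.7500 → A = |Σcross|/2 = 500.8750 mm²
Σ(r_i+r_j)·cross = 32576.7500 → first moment M = |Σ|/6 = 5429.4583
R_c = M/A = 5429.4583/500.8750 = 10.8399 mm
θ = 168° = 2.932153 rad
V = θ·R_c·A = 2.932153·10.8399·500.8750 = 15920.003 mm³

Volume = 15920.003 mm³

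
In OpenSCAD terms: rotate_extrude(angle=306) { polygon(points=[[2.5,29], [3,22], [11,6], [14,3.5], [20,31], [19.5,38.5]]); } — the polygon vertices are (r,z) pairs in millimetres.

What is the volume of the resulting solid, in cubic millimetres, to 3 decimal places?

Profile (r,z), 6 vertices: (2.5,29) (3,22) (11,6) (14,3.5) (20,31) (19.5,38.5)
edge 0: (2.5,29)→(3,22)  cross = 2.5·22 − 3·29 = -32.0000; (r_i+r_j)·cross = 5.5·-32.0000 = -176.0000
edge 1: (3,22)→(11,6)  cross = 3·6 − 11·22 = -224.0000; (r_i+r_j)·cross = 14·-224.0000 = -3136.0000
edge 2: (11,6)→(14,3.5)  cross = 11·3.5 − 14·6 = -45.5000; (r_i+r_j)·cross = 25·-45.5000 = -1137.5000
edge 3: (14,3.5)→(20,31)  cross = 14·31 − 20·3.5 = 364.0000; (r_i+r_j)·cross = 34·364.0000 = 12376.0000
edge 4: (20,31)→(19.5,38.5)  cross = 20·38.5 − 19.5·31 = 165.5000; (r_i+r_j)·cross = 39.5·165.5000 = 6537.2500
edge 5: (19.5,38.5)→(2.5,29)  cross = 19.5·29 − 2.5·38.5 = 469.2500; (r_i+r_j)·cross = 22·469.2500 = 10323.5000
Σcross = 697.2500 → A = |Σcross|/2 = 348.6250 mm²
Σ(r_i+r_j)·cross = 24787.2500 → first moment M = |Σ|/6 = 4131.2083
R_c = M/A = 4131.2083/348.6250 = 11.8500 mm
θ = 306° = 5.340708 rad
V = θ·R_c·A = 5.340708·11.8500·348.6250 = 22063.575 mm³

Volume = 22063.575 mm³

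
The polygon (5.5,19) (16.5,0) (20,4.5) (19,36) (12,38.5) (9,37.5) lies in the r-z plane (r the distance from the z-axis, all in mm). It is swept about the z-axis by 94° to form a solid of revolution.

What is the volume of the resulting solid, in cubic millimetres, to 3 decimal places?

Volume = 8614.704 mm³

Profile (r,z), 6 vertices: (5.5,19) (16.5,0) (20,4.5) (19,36) (12,38.5) (9,37.5)
edge 0: (5.5,19)→(16.5,0)  cross = 5.5·0 − 16.5·19 = -313.5000; (r_i+r_j)·cross = 22·-313.5000 = -6897.0000
edge 1: (16.5,0)→(20,4.5)  cross = 16.5·4.5 − 20·0 = 74.2500; (r_i+r_j)·cross = 36.5·74.2500 = 2710.1250
edge 2: (20,4.5)→(19,36)  cross = 20·36 − 19·4.5 = 634.5000; (r_i+r_j)·cross = 39·634.5000 = 24745.5000
edge 3: (19,36)→(12,38.5)  cross = 19·38.5 − 12·36 = 299.5000; (r_i+r_j)·cross = 31·299.5000 = 9284.5000
edge 4: (12,38.5)→(9,37.5)  cross = 12·37.5 − 9·38.5 = 103.5000; (r_i+r_j)·cross = 21·103.5000 = 2173.5000
edge 5: (9,37.5)→(5.5,19)  cross = 9·19 − 5.5·37.5 = -35.2500; (r_i+r_j)·cross = 14.5·-35.2500 = -511.1250
Σcross = 763.0000 → A = |Σcross|/2 = 381.5000 mm²
Σ(r_i+r_j)·cross = 31505.5000 → first moment M = |Σ|/6 = 5250.9167
R_c = M/A = 5250.9167/381.5000 = 13.7639 mm
θ = 94° = 1.640609 rad
V = θ·R_c·A = 1.640609·13.7639·381.5000 = 8614.704 mm³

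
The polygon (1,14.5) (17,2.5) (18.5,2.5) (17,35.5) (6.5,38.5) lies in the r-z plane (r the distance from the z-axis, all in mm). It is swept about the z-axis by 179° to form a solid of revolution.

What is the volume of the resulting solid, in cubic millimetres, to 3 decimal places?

Volume = 14400.720 mm³

Profile (r,z), 5 vertices: (1,14.5) (17,2.5) (18.5,2.5) (17,35.5) (6.5,38.5)
edge 0: (1,14.5)→(17,2.5)  cross = 1·2.5 − 17·14.5 = -244.0000; (r_i+r_j)·cross = 18·-244.0000 = -4392.0000
edge 1: (17,2.5)→(18.5,2.5)  cross = 17·2.5 − 18.5·2.5 = -3.7500; (r_i+r_j)·cross = 35.5·-3.7500 = -133.1250
edge 2: (18.5,2.5)→(17,35.5)  cross = 18.5·35.5 − 17·2.5 = 614.2500; (r_i+r_j)·cross = 35.5·614.2500 = 21805.8750
edge 3: (17,35.5)→(6.5,38.5)  cross = 17·38.5 − 6.5·35.5 = 423.7500; (r_i+r_j)·cross = 23.5·423.7500 = 9958.1250
edge 4: (6.5,38.5)→(1,14.5)  cross = 6.5·14.5 − 1·38.5 = 55.7500; (r_i+r_j)·cross = 7.5·55.7500 = 418.1250
Σcross = 846.0000 → A = |Σcross|/2 = 423.0000 mm²
Σ(r_i+r_j)·cross = 27657.0000 → first moment M = |Σ|/6 = 4609.5000
R_c = M/A = 4609.5000/423.0000 = 10.8972 mm
θ = 179° = 3.124139 rad
V = θ·R_c·A = 3.124139·10.8972·423.0000 = 14400.720 mm³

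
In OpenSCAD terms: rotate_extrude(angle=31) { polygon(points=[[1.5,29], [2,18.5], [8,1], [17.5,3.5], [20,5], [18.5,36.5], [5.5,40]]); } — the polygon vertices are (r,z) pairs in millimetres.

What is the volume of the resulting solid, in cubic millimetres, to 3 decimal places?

Profile (r,z), 7 vertices: (1.5,29) (2,18.5) (8,1) (17.5,3.5) (20,5) (18.5,36.5) (5.5,40)
edge 0: (1.5,29)→(2,18.5)  cross = 1.5·18.5 − 2·29 = -30.2500; (r_i+r_j)·cross = 3.5·-30.2500 = -105.8750
edge 1: (2,18.5)→(8,1)  cross = 2·1 − 8·18.5 = -146.0000; (r_i+r_j)·cross = 10·-146.0000 = -1460.0000
edge 2: (8,1)→(17.5,3.5)  cross = 8·3.5 − 17.5·1 = 10.5000; (r_i+r_j)·cross = 25.5·10.5000 = 267.7500
edge 3: (17.5,3.5)→(20,5)  cross = 17.5·5 − 20·3.5 = 17.5000; (r_i+r_j)·cross = 37.5·17.5000 = 656.2500
edge 4: (20,5)→(18.5,36.5)  cross = 20·36.5 − 18.5·5 = 637.5000; (r_i+r_j)·cross = 38.5·637.5000 = 24543.7500
edge 5: (18.5,36.5)→(5.5,40)  cross = 18.5·40 − 5.5·36.5 = 539.2500; (r_i+r_j)·cross = 24·539.2500 = 12942.0000
edge 6: (5.5,40)→(1.5,29)  cross = 5.5·29 − 1.5·40 = 99.5000; (r_i+r_j)·cross = 7·99.5000 = 696.5000
Σcross = 1128.0000 → A = |Σcross|/2 = 564.0000 mm²
Σ(r_i+r_j)·cross = 37540.3750 → first moment M = |Σ|/6 = 6256.7292
R_c = M/A = 6256.7292/564.0000 = 11.0935 mm
θ = 31° = 0.541052 rad
V = θ·R_c·A = 0.541052·11.0935·564.0000 = 3385.216 mm³

Volume = 3385.216 mm³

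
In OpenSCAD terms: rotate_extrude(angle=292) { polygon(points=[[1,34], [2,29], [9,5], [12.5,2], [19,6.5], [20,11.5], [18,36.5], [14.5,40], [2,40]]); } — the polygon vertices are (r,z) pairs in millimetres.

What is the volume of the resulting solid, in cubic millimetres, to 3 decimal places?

Profile (r,z), 9 vertices: (1,34) (2,29) (9,5) (12.5,2) (19,6.5) (20,11.5) (18,36.5) (14.5,40) (2,40)
edge 0: (1,34)→(2,29)  cross = 1·29 − 2·34 = -39.0000; (r_i+r_j)·cross = 3·-39.0000 = -117.0000
edge 1: (2,29)→(9,5)  cross = 2·5 − 9·29 = -251.0000; (r_i+r_j)·cross = 11·-251.0000 = -2761.0000
edge 2: (9,5)→(12.5,2)  cross = 9·2 − 12.5·5 = -44.5000; (r_i+r_j)·cross = 21.5·-44.5000 = -956.7500
edge 3: (12.5,2)→(19,6.5)  cross = 12.5·6.5 − 19·2 = 43.2500; (r_i+r_j)·cross = 31.5·43.2500 = 1362.3750
edge 4: (19,6.5)→(20,11.5)  cross = 19·11.5 − 20·6.5 = 88.5000; (r_i+r_j)·cross = 39·88.5000 = 3451.5000
edge 5: (20,11.5)→(18,36.5)  cross = 20·36.5 − 18·11.5 = 523.0000; (r_i+r_j)·cross = 38·523.0000 = 19874.0000
edge 6: (18,36.5)→(14.5,40)  cross = 18·40 − 14.5·36.5 = 190.7500; (r_i+r_j)·cross = 32.5·190.7500 = 6199.3750
edge 7: (14.5,40)→(2,40)  cross = 14.5·40 − 2·40 = 500.0000; (r_i+r_j)·cross = 16.5·500.0000 = 8250.0000
edge 8: (2,40)→(1,34)  cross = 2·34 − 1·40 = 28.0000; (r_i+r_j)·cross = 3·28.0000 = 84.0000
Σcross = 1039.0000 → A = |Σcross|/2 = 519.5000 mm²
Σ(r_i+r_j)·cross = 35386.5000 → first moment M = |Σ|/6 = 5897.7500
R_c = M/A = 5897.7500/519.5000 = 11.3527 mm
θ = 292° = 5.096361 rad
V = θ·R_c·A = 5.096361·11.3527·519.5000 = 30057.066 mm³

Volume = 30057.066 mm³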